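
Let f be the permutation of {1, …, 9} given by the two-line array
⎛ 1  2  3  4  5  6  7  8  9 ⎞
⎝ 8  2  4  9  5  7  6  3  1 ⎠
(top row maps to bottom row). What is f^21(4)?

9

Tracing 4 → 9 → … returns to 4 after 5 steps, so 4 lies in a 5-cycle (1, 8, 3, 4, 9).
Powers repeat with period 5 on this cycle, and 21 mod 5 = 1, so f^21(4) = f^1(4).
Stepping 1 place around the cycle: 4 → 9.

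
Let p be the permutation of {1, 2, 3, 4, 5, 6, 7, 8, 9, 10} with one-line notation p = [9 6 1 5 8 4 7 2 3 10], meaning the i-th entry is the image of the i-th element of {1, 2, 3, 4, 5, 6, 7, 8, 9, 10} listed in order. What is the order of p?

The disjoint-cycle form of p has cycle lengths 5, 3, 1, 1.
The order is lcm(5, 3) = 15.

15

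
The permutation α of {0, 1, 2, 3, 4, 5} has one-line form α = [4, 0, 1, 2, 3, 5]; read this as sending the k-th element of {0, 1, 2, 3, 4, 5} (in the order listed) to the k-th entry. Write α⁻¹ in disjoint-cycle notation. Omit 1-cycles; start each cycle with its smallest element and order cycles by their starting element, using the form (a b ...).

(0 1 2 3 4)

First write α in disjoint cycles: (0 4 3 2 1).
The inverse reverses every cycle; in canonical form, α⁻¹ = (0 1 2 3 4).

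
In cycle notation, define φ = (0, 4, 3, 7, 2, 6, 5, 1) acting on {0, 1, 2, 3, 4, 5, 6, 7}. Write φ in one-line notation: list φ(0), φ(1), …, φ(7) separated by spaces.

4 0 6 7 3 1 5 2

Image by image: 0→4, 1→0, 2→6, 3→7, 4→3, 5→1, 6→5, 7→2.
Listing these in domain order gives 4 0 6 7 3 1 5 2.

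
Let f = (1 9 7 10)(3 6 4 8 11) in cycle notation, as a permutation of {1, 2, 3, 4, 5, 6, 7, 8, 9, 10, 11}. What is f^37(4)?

4 lies in the 5-cycle (3 6 4 8 11).
Powers repeat with period 5 on this cycle, and 37 mod 5 = 2, so f^37(4) = f^2(4).
Stepping 2 places around the cycle: 4 → 8 → 11.

11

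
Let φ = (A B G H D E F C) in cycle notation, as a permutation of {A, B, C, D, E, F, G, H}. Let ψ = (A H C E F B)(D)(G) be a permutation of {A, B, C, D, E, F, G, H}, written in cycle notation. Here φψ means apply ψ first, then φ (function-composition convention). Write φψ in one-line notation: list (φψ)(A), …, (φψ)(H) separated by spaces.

(φψ)(x) = φ(ψ(x)). Computing each image: φ(ψ(A)) = φ(H) = D, φ(ψ(B)) = φ(A) = B, φ(ψ(C)) = φ(E) = F, φ(ψ(D)) = φ(D) = E, φ(ψ(E)) = φ(F) = C, φ(ψ(F)) = φ(B) = G, φ(ψ(G)) = φ(G) = H, φ(ψ(H)) = φ(C) = A.
Hence φψ = [D B F E C G H A].

D B F E C G H A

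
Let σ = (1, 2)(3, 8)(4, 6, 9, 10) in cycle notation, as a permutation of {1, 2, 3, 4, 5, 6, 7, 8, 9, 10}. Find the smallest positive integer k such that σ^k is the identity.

4

The disjoint cycles have lengths 4, 2, 2, 1, 1.
Since disjoint cycles commute, ord(σ) = lcm(4, 2, 2) = 4.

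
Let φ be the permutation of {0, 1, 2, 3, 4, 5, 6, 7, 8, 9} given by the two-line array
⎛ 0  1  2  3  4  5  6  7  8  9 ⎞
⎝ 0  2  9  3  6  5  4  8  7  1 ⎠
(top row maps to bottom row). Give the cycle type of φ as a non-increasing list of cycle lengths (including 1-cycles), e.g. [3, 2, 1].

The disjoint cycles are (0)(1, 2, 9)(3)(4, 6)(5)(7, 8), with lengths 3, 2, 2, 1, 1, 1 in non-increasing order.

[3, 2, 2, 1, 1, 1]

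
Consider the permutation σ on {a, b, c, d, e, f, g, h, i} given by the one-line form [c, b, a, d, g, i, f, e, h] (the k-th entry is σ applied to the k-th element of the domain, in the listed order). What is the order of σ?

10

The disjoint-cycle form of σ has cycle lengths 5, 2, 1, 1.
Since disjoint cycles commute, ord(σ) = lcm(5, 2) = 10.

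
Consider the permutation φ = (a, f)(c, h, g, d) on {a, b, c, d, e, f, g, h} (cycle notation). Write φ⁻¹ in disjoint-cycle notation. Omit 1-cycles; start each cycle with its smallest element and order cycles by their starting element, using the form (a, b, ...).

(a, f)(c, d, g, h)

Inverting a permutation written in cycle notation just reverses the order within every cycle.
After reversing and putting each cycle's least element first, φ⁻¹ = (a, f)(c, d, g, h).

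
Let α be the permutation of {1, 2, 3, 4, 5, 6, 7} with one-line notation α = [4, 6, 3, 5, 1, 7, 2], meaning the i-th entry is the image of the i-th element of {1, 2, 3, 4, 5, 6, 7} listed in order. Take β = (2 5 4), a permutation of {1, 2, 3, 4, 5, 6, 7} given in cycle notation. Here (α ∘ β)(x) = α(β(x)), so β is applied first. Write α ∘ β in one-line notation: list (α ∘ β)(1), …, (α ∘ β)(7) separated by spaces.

4 1 3 6 5 7 2

(α ∘ β)(x) = α(β(x)). Computing each image: α(β(1)) = α(1) = 4, α(β(2)) = α(5) = 1, α(β(3)) = α(3) = 3, α(β(4)) = α(2) = 6, α(β(5)) = α(4) = 5, α(β(6)) = α(6) = 7, α(β(7)) = α(7) = 2.
Hence α ∘ β = [4 1 3 6 5 7 2].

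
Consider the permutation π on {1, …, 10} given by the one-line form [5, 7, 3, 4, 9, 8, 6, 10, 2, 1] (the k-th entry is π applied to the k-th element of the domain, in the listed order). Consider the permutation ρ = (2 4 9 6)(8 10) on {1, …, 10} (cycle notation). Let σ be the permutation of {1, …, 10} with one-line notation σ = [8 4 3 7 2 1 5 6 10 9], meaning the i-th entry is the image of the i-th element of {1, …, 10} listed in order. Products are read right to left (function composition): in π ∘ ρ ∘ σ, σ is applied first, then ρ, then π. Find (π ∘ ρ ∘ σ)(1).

1

Chase 1: σ(1) = 8; ρ(8) = 10; π(10) = 1. Hence (π ∘ ρ ∘ σ)(1) = 1.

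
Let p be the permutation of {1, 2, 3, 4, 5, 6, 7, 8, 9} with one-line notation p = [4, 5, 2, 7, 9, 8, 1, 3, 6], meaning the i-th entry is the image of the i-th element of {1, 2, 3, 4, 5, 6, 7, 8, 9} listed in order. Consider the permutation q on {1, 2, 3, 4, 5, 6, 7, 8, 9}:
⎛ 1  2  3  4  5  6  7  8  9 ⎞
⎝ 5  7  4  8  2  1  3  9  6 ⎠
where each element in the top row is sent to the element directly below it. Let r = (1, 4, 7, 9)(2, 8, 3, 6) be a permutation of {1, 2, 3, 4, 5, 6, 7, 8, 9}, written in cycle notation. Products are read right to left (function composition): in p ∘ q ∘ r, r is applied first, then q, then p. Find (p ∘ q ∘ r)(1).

Apply the permutations in order: r(1) = 4, then q(4) = 8, then p(8) = 3. So (p ∘ q ∘ r)(1) = 3.

3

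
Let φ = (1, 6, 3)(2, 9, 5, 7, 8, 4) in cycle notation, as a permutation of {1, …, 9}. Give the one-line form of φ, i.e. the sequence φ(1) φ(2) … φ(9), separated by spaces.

6 9 1 2 7 3 8 4 5

Image by image: 1→6, 2→9, 3→1, 4→2, 5→7, 6→3, 7→8, 8→4, 9→5.
So the one-line form is 6 9 1 2 7 3 8 4 5.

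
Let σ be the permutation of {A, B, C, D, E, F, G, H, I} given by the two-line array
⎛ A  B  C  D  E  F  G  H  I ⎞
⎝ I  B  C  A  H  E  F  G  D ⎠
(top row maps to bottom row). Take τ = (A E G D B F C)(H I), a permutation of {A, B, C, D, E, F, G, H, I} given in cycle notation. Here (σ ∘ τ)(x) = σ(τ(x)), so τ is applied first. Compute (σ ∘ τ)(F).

First apply τ: τ(F) = C, then σ(C) = C. Thus (σ ∘ τ)(F) = C.

C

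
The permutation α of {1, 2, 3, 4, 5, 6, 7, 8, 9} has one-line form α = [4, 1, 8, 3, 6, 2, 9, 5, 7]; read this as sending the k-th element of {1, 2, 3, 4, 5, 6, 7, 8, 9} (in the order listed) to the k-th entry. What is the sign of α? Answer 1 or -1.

-1

In disjoint-cycle form the cycle lengths are 7, 2.
A cycle is odd iff its length is even; α has 1 even-length cycle, so sgn(α) = (−1)^1 and α is odd.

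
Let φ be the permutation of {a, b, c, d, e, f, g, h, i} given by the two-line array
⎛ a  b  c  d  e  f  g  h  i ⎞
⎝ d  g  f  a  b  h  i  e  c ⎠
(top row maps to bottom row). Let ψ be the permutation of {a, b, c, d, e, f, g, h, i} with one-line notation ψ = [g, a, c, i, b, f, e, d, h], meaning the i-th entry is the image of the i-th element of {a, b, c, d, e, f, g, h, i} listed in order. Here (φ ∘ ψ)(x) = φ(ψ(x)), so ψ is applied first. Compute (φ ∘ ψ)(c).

(φ ∘ ψ)(c) = φ(ψ(c)). ψ(c) = c, then φ(c) = f. So (φ ∘ ψ)(c) = f.

f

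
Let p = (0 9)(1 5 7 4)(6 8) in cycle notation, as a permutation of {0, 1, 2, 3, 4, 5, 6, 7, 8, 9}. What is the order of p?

The cycle type of p is (4, 2, 2, 1, 1).
The order is lcm(4, 2, 2) = 4.

4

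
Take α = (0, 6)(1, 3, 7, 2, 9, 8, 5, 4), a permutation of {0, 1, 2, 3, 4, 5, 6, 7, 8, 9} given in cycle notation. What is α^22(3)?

4

3 lies in the 8-cycle (1, 3, 7, 2, 9, 8, 5, 4).
On an 8-cycle, α^8 is the identity, so α^22 = α^6 there (22 ≡ 6 mod 8).
Advancing 6 steps from 3: 3 → 7 → 2 → 9 → 8 → 5 → 4.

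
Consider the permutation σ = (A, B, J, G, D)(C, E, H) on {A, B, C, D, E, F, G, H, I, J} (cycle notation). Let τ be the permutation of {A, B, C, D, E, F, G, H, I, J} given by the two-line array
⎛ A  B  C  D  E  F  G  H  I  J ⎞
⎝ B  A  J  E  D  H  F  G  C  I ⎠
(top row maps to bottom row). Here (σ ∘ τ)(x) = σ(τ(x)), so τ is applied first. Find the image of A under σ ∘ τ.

(σ ∘ τ)(A) = σ(τ(A)). τ(A) = B, then σ(B) = J. So (σ ∘ τ)(A) = J.

J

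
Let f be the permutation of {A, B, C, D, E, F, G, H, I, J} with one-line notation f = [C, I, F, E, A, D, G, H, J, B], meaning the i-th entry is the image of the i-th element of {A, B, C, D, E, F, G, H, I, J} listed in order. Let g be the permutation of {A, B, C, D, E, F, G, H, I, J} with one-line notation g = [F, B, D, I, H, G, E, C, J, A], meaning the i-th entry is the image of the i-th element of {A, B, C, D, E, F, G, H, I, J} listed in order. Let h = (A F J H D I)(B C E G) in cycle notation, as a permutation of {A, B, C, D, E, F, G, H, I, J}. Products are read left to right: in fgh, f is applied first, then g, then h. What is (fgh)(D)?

D

(fgh)(D) = h(g(f(D))). f(D) = E, then g(E) = H, then h(H) = D, so the result is D.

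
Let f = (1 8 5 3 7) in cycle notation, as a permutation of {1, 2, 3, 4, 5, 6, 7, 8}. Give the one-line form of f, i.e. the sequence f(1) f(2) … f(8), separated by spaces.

8 2 7 4 3 6 1 5

Image by image: 1→8, 2→2, 3→7, 4→4, 5→3, 6→6, 7→1, 8→5.
Listing these in domain order gives 8 2 7 4 3 6 1 5.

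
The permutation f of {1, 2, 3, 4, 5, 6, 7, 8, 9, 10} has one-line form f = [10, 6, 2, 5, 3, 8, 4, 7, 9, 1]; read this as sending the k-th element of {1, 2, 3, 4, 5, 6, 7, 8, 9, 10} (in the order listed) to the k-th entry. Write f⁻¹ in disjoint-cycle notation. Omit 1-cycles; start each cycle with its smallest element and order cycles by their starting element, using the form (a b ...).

(1 10)(2 3 5 4 7 8 6)

First write f in disjoint cycles: (1 10)(2 6 8 7 4 5 3).
Reversing each cycle (and rotating so the smallest element leads) gives f⁻¹ = (1 10)(2 3 5 4 7 8 6).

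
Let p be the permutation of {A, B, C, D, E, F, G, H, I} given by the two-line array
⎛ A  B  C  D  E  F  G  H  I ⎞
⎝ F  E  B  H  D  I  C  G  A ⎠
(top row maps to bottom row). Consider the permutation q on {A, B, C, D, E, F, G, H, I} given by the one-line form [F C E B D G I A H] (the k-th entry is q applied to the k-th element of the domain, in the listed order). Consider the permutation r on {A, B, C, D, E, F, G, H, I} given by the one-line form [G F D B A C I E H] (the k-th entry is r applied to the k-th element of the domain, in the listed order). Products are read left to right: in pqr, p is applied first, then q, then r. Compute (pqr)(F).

E

Apply the permutations in order: p(F) = I, then q(I) = H, then r(H) = E. So (pqr)(F) = E.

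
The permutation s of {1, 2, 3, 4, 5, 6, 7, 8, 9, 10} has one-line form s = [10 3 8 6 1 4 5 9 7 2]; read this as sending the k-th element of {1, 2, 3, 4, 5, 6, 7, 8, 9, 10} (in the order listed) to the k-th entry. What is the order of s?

Decomposing into disjoint cycles gives cycle lengths 8, 2.
The order of s is the least common multiple of its cycle lengths: lcm(8, 2) = 8.

8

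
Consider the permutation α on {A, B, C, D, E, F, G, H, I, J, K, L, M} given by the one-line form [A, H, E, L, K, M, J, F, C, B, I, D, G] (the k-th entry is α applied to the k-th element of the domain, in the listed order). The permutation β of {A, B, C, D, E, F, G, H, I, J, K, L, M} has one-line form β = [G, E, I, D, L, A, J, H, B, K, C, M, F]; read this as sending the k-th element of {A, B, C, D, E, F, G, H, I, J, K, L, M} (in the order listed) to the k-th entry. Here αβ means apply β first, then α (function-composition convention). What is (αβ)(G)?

B

β(G) = J, then α(J) = B; composing gives (αβ)(G) = B.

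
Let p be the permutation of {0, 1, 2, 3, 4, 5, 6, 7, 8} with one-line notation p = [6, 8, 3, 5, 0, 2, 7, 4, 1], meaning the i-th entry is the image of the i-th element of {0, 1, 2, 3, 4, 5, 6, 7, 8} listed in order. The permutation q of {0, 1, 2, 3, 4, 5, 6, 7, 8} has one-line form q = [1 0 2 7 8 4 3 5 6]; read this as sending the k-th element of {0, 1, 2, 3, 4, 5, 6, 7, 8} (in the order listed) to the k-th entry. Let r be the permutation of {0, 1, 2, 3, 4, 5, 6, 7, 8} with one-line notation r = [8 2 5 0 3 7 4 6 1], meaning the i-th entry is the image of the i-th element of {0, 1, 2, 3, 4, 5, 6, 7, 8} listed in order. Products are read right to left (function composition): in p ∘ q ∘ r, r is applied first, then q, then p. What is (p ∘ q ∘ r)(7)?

5

Chase 7: r(7) = 6; q(6) = 3; p(3) = 5. Hence (p ∘ q ∘ r)(7) = 5.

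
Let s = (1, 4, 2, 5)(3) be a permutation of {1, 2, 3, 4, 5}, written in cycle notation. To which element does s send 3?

3

The 1-cycle (3) fixes 3, so s(3) = 3.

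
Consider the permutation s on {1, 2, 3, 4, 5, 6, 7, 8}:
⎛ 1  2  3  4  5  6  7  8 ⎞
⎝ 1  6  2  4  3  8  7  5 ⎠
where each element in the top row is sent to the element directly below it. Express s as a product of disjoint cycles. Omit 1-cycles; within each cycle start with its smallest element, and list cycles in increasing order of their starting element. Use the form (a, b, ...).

(2, 6, 8, 5, 3)

Iterating s from 2 gives 2 → 6 → 8 → 5 → 3 → 2; that is the 5-cycle (2, 6, 8, 5, 3).
Repeating from the next unused element and collecting all non-trivial cycles gives (2, 6, 8, 5, 3).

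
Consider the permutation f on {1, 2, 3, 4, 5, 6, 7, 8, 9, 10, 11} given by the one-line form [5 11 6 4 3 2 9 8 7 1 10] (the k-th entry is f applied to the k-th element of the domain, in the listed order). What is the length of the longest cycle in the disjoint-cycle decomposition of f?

Decomposing into disjoint cycles gives (1, 5, 3, 6, 2, 11, 10)(7, 9); the longest has length 7.

7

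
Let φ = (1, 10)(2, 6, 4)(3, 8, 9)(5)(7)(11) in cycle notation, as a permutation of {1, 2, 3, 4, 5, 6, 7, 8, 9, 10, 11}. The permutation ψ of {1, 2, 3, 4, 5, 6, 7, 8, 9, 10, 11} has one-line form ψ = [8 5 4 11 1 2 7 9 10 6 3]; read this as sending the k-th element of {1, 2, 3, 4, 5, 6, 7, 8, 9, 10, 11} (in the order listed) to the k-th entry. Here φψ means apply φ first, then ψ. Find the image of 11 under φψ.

3

(φψ)(11) = ψ(φ(11)). φ(11) = 11, then ψ(11) = 3. So (φψ)(11) = 3.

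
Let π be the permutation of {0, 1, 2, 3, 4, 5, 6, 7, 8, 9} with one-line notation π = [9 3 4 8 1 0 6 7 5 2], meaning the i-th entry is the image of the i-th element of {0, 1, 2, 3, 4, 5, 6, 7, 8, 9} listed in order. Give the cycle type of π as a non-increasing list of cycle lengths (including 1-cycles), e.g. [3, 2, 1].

[8, 1, 1]

The disjoint cycles are (0, 9, 2, 4, 1, 3, 8, 5)(6)(7), with lengths 8, 1, 1 in non-increasing order.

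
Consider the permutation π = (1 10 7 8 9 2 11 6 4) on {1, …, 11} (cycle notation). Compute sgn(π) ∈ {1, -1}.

The cycle lengths are 9, 1, 1.
A cycle of length ℓ contributes ℓ−1 transpositions, so π is a product of 8 transpositions — even.

1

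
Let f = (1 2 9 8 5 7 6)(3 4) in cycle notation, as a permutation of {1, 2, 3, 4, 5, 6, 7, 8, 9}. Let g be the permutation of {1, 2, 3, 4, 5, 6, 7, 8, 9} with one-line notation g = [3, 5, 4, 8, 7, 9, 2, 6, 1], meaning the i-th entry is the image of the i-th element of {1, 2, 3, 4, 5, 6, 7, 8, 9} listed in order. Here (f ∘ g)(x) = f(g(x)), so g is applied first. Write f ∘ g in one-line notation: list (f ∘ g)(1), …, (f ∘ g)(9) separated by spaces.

4 7 3 5 6 8 9 1 2

(f ∘ g)(x) = f(g(x)). Computing each image: f(g(1)) = f(3) = 4, f(g(2)) = f(5) = 7, f(g(3)) = f(4) = 3, f(g(4)) = f(8) = 5, f(g(5)) = f(7) = 6, f(g(6)) = f(9) = 8, f(g(7)) = f(2) = 9, f(g(8)) = f(6) = 1, f(g(9)) = f(1) = 2.
Hence f ∘ g = [4 7 3 5 6 8 9 1 2].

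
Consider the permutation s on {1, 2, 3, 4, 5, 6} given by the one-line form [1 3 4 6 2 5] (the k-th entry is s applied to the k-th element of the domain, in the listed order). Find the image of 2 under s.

2 is element number 2 of the domain, and entry number 2 of the one-line form is 3, so s(2) = 3.

3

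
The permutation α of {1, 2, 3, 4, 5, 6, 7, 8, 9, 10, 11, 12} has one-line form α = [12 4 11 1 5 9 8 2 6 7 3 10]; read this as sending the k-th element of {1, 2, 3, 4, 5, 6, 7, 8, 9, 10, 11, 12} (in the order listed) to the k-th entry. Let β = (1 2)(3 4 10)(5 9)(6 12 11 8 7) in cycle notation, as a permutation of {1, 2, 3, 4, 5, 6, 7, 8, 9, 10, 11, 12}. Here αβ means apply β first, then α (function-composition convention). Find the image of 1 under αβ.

4

β(1) = 2, then α(2) = 4; composing gives (αβ)(1) = 4.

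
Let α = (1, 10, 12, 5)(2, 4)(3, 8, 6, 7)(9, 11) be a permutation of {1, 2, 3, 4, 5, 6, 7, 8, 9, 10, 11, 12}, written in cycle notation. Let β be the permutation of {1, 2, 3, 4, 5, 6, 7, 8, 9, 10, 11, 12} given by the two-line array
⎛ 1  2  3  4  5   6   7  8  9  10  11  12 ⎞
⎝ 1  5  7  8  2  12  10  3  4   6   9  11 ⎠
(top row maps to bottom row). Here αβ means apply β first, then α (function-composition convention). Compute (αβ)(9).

First apply β: β(9) = 4, then α(4) = 2. Thus (αβ)(9) = 2.

2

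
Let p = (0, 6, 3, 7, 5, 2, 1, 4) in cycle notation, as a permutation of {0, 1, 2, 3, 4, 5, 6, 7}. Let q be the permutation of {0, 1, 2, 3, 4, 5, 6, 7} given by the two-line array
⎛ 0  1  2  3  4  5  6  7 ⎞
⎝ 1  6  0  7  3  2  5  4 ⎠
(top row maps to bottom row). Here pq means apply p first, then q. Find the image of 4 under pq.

1

(pq)(4) = q(p(4)). p(4) = 0, then q(0) = 1. So (pq)(4) = 1.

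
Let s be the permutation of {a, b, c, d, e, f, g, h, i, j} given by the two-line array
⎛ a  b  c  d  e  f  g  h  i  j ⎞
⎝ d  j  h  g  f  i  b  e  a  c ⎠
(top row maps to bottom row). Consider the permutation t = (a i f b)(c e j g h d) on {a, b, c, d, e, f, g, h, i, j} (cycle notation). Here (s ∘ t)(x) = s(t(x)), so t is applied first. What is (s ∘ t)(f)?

First apply t: t(f) = b, then s(b) = j. Thus (s ∘ t)(f) = j.

j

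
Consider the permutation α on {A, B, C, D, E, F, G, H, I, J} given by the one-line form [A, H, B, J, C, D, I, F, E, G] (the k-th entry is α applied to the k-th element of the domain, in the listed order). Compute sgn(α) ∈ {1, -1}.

1

In disjoint-cycle form the cycle lengths are 9, 1.
A cycle is odd iff its length is even; α has 0 even-length cycles, so sgn(α) = (−1)^0 and α is even.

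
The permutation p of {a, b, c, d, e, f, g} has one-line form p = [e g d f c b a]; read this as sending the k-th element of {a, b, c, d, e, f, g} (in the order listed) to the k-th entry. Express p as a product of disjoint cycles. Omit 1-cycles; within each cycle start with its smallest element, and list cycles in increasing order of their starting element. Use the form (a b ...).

Iterating p from a gives a → e → c → d → f → b → g → a; that is the 7-cycle (a e c d f b g).
Continuing from each remaining unvisited element yields (a e c d f b g).

(a e c d f b g)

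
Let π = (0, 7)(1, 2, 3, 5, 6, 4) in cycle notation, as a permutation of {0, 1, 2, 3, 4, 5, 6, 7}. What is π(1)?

Within (1, 2, 3, 5, 6, 4), 1 ↦ 2.

2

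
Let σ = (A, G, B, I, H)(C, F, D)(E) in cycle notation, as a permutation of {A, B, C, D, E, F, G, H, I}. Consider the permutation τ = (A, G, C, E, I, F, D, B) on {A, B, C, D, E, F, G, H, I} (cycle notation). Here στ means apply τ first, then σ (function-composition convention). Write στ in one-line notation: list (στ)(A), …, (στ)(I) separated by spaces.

(στ)(x) = σ(τ(x)). Computing each image: σ(τ(A)) = σ(G) = B, σ(τ(B)) = σ(A) = G, σ(τ(C)) = σ(E) = E, σ(τ(D)) = σ(B) = I, σ(τ(E)) = σ(I) = H, σ(τ(F)) = σ(D) = C, σ(τ(G)) = σ(C) = F, σ(τ(H)) = σ(H) = A, σ(τ(I)) = σ(F) = D.
Hence στ = [B G E I H C F A D].

B G E I H C F A D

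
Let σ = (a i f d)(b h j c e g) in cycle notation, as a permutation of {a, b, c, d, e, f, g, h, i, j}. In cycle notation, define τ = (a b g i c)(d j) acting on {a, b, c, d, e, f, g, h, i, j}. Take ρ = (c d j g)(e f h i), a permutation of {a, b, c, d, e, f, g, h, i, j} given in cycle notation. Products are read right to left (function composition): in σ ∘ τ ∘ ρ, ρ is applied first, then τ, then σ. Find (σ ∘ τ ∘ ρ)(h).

Chase h: ρ(h) = i; τ(i) = c; σ(c) = e. Hence (σ ∘ τ ∘ ρ)(h) = e.

e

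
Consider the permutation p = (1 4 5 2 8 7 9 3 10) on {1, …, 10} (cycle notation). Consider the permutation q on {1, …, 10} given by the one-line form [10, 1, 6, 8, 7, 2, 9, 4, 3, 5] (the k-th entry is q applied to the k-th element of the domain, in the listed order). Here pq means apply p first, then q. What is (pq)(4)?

7

First apply p: p(4) = 5, then q(5) = 7. Thus (pq)(4) = 7.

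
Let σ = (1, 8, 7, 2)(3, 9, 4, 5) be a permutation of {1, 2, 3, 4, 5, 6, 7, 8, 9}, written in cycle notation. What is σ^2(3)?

4

3 lies in the 4-cycle (3, 9, 4, 5).
Advancing 2 steps from 3: 3 → 9 → 4.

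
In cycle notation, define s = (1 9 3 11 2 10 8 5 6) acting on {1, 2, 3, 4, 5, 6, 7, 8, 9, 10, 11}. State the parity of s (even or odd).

The cycle lengths are 9, 1, 1.
A cycle of length ℓ contributes ℓ−1 transpositions, so s is a product of 8 transpositions — even.

even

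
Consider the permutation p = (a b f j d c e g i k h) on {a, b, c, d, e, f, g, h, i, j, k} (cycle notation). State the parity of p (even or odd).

even

The cycle lengths are 11.
A cycle is odd iff its length is even; p has 0 even-length cycles, so sgn(p) = (−1)^0 and p is even.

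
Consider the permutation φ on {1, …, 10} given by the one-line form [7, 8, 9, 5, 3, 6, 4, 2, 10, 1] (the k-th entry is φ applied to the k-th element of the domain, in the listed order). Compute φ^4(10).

Tracing 10 → 1 → … returns to 10 after 7 steps, so 10 lies in a 7-cycle (1, 7, 4, 5, 3, 9, 10).
Advancing 4 steps from 10: 10 → 1 → 7 → 4 → 5.

5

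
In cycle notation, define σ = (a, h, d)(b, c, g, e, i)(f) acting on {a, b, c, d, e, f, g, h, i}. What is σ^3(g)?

g lies in the 5-cycle (b, c, g, e, i).
Advancing 3 steps from g: g → e → i → b.

b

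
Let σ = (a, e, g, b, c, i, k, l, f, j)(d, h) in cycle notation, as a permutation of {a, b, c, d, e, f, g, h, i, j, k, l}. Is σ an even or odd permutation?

The cycle lengths are 10, 2.
A cycle of length ℓ contributes ℓ−1 transpositions, so σ is a product of 9 + 1 = 10 transpositions — even.

even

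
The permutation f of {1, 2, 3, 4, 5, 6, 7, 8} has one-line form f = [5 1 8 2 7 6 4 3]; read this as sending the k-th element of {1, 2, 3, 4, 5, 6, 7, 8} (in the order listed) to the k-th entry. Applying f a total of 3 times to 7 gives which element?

Tracing 7 → 4 → … returns to 7 after 5 steps, so 7 lies in a 5-cycle (1, 5, 7, 4, 2).
Advancing 3 steps from 7: 7 → 4 → 2 → 1.

1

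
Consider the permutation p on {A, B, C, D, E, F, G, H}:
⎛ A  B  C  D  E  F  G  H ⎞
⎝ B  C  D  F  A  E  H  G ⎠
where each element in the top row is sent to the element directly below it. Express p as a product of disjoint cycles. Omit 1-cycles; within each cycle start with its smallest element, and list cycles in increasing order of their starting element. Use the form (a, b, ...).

(A, B, C, D, F, E)(G, H)

Start at A and follow images: A → B → C → D → F → E → A, giving the cycle (A, B, C, D, F, E).
Repeating from the next unused element and collecting all non-trivial cycles gives (A, B, C, D, F, E)(G, H).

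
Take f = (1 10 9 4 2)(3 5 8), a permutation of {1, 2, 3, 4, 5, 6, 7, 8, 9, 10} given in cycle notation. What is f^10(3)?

3 lies in the 3-cycle (3 5 8).
Powers repeat with period 3 on this cycle, and 10 mod 3 = 1, so f^10(3) = f^1(3).
Stepping 1 place around the cycle: 3 → 5.

5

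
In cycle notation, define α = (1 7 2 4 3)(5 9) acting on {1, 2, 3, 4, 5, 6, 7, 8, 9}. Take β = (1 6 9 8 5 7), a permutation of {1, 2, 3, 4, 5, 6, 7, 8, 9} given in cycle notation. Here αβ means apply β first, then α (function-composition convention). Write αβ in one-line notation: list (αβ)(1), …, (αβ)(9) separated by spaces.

(αβ)(x) = α(β(x)). Computing each image: α(β(1)) = α(6) = 6, α(β(2)) = α(2) = 4, α(β(3)) = α(3) = 1, α(β(4)) = α(4) = 3, α(β(5)) = α(7) = 2, α(β(6)) = α(9) = 5, α(β(7)) = α(1) = 7, α(β(8)) = α(5) = 9, α(β(9)) = α(8) = 8.
Hence αβ = [6 4 1 3 2 5 7 9 8].

6 4 1 3 2 5 7 9 8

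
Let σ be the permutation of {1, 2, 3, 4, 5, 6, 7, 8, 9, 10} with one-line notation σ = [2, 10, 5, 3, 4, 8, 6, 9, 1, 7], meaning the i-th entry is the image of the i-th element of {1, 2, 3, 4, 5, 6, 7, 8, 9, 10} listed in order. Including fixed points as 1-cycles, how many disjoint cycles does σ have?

2

The cycle decomposition is (1 2 10 7 6 8 9)(3 5 4), which has 2 cycles (counting 1-cycles).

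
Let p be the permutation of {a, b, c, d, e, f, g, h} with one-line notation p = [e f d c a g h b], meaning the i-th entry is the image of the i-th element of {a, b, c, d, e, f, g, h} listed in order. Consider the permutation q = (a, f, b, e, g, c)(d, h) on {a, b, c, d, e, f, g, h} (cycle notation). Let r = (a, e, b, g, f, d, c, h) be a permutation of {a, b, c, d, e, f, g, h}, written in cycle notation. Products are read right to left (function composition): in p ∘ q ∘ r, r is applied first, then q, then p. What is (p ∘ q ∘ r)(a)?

Chase a: r(a) = e; q(e) = g; p(g) = h. Hence (p ∘ q ∘ r)(a) = h.

h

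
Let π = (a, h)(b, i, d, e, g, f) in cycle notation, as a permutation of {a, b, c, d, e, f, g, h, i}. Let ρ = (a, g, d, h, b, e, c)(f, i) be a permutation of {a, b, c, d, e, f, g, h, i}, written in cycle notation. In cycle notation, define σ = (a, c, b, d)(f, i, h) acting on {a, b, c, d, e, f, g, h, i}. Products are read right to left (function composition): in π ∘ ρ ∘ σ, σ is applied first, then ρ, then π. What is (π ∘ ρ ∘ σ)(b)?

a

Chase b: σ(b) = d; ρ(d) = h; π(h) = a. Hence (π ∘ ρ ∘ σ)(b) = a.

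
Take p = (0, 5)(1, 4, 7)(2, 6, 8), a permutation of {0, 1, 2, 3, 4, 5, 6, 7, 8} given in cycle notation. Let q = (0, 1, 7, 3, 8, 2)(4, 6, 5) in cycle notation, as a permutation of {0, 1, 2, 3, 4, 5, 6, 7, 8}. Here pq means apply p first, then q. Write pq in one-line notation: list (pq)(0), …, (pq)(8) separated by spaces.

4 6 5 8 3 1 2 7 0

For each element, apply p then q: 0 → 5 → 4; 1 → 4 → 6; 2 → 6 → 5; 3 → 3 → 8; 4 → 7 → 3; 5 → 0 → 1; 6 → 8 → 2; 7 → 1 → 7; 8 → 2 → 0.
Collecting the images, pq = [4 6 5 8 3 1 2 7 0].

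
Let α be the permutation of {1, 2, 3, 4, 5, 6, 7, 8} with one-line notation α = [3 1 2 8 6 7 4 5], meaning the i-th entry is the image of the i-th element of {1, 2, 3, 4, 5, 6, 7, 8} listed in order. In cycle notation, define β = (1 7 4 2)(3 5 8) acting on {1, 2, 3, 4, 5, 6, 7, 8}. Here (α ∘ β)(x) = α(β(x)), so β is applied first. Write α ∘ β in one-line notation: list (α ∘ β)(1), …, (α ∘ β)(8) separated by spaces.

(α ∘ β)(x) = α(β(x)). Computing each image: α(β(1)) = α(7) = 4, α(β(2)) = α(1) = 3, α(β(3)) = α(5) = 6, α(β(4)) = α(2) = 1, α(β(5)) = α(8) = 5, α(β(6)) = α(6) = 7, α(β(7)) = α(4) = 8, α(β(8)) = α(3) = 2.
Hence α ∘ β = [4 3 6 1 5 7 8 2].

4 3 6 1 5 7 8 2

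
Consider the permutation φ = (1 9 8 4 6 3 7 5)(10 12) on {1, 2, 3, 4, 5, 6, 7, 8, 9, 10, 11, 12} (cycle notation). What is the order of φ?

8

The cycle type of φ is (8, 2, 1, 1).
The order is lcm(8, 2) = 8.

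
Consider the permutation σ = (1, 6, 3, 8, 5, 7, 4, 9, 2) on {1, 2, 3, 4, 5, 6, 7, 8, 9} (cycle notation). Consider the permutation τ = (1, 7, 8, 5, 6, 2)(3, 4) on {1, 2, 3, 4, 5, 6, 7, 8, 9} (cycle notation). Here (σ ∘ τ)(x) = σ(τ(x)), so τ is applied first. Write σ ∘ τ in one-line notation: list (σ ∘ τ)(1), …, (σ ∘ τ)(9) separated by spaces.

4 6 9 8 3 1 5 7 2

Chase each element through τ then σ: 1 → 7 → 4; 2 → 1 → 6; 3 → 4 → 9; 4 → 3 → 8; 5 → 6 → 3; 6 → 2 → 1; 7 → 8 → 5; 8 → 5 → 7; 9 → 9 → 2.
So σ ∘ τ in one-line form is 4 6 9 8 3 1 5 7 2.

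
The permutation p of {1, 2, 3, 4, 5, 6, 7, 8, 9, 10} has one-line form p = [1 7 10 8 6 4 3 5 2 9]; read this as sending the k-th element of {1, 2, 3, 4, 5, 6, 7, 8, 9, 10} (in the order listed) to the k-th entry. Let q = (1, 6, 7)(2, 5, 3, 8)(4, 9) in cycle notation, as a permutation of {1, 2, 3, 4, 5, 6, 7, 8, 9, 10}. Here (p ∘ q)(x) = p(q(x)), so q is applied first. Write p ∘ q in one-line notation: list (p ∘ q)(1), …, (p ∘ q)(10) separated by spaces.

For each element, apply q then p: 1 → 6 → 4; 2 → 5 → 6; 3 → 8 → 5; 4 → 9 → 2; 5 → 3 → 10; 6 → 7 → 3; 7 → 1 → 1; 8 → 2 → 7; 9 → 4 → 8; 10 → 10 → 9.
Collecting the images, p ∘ q = [4 6 5 2 10 3 1 7 8 9].

4 6 5 2 10 3 1 7 8 9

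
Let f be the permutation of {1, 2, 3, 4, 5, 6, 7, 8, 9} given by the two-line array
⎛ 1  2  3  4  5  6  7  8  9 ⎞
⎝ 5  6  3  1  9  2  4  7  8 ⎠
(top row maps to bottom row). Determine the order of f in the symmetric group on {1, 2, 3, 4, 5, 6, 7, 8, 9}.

Decomposing into disjoint cycles gives cycle lengths 6, 2, 1.
The order is lcm(6, 2) = 6.

6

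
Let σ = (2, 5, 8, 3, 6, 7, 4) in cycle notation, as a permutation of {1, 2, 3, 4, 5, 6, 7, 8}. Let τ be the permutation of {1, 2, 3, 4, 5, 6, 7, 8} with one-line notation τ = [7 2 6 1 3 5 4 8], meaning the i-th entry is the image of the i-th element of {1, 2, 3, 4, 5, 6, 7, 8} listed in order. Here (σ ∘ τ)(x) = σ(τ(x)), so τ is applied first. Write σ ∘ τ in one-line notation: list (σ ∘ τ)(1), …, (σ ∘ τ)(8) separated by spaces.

4 5 7 1 6 8 2 3

Chase each element through τ then σ: 1 → 7 → 4; 2 → 2 → 5; 3 → 6 → 7; 4 → 1 → 1; 5 → 3 → 6; 6 → 5 → 8; 7 → 4 → 2; 8 → 8 → 3.
Collecting the images, σ ∘ τ = [4 5 7 1 6 8 2 3].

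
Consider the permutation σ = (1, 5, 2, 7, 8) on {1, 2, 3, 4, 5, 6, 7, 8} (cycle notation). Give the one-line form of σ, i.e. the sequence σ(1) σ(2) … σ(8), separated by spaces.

Reading each image from the cycles: 1↦5, 2↦7, 3↦3, 4↦4, 5↦2, 6↦6, 7↦8, 8↦1.
So the one-line form is 5 7 3 4 2 6 8 1.

5 7 3 4 2 6 8 1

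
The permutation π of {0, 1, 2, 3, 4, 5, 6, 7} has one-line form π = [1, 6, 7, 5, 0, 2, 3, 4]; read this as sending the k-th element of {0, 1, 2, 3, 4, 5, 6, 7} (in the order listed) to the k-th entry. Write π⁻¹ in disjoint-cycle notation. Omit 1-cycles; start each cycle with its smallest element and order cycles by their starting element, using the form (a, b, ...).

(0, 4, 7, 2, 5, 3, 6, 1)

The cycle decomposition of π is (0, 1, 6, 3, 5, 2, 7, 4).
Reversing each cycle (and rotating so the smallest element leads) gives π⁻¹ = (0, 4, 7, 2, 5, 3, 6, 1).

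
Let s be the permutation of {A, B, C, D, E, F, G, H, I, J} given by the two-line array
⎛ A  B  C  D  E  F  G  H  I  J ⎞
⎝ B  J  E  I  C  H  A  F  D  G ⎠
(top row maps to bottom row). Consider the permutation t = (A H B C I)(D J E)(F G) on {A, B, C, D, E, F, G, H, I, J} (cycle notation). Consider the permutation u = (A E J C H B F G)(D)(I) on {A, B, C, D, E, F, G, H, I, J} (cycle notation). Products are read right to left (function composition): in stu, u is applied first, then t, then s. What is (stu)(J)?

D

Chase J: u(J) = C; t(C) = I; s(I) = D. Hence (stu)(J) = D.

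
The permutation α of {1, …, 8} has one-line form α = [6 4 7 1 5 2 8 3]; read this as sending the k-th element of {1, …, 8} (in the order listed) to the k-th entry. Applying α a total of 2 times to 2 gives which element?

Tracing 2 → 4 → … returns to 2 after 4 steps, so 2 lies in a 4-cycle (1, 6, 2, 4).
Advancing 2 steps from 2: 2 → 4 → 1.

1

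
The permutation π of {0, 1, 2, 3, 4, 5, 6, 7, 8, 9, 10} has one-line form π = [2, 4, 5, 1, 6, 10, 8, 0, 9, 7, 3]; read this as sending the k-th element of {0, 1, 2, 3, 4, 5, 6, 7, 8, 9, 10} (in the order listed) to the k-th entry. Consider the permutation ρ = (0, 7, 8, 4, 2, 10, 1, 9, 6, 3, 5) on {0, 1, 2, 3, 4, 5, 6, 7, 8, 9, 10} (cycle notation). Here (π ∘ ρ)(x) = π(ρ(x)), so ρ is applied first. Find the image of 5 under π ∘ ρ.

First apply ρ: ρ(5) = 0, then π(0) = 2. Thus (π ∘ ρ)(5) = 2.

2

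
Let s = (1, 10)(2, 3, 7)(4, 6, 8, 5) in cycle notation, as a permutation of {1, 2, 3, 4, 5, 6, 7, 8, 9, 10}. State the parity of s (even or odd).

The cycle lengths are 4, 3, 2, 1.
A cycle of length ℓ contributes ℓ−1 transpositions, so s is a product of 3 + 2 + 1 = 6 transpositions — even.

even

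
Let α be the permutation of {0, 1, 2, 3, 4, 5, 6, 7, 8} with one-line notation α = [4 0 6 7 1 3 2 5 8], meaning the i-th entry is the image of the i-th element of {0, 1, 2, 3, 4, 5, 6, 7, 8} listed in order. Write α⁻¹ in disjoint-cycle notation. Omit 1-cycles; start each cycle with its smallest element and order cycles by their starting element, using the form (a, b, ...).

First write α in disjoint cycles: (0, 4, 1)(2, 6)(3, 7, 5).
Reversing each cycle (and rotating so the smallest element leads) gives α⁻¹ = (0, 1, 4)(2, 6)(3, 5, 7).

(0, 1, 4)(2, 6)(3, 5, 7)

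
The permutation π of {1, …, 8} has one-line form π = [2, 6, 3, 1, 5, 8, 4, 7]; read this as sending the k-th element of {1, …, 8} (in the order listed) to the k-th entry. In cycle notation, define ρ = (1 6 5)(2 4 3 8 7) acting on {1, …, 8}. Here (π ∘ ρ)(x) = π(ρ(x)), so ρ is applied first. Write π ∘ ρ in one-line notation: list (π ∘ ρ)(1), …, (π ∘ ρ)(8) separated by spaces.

8 1 7 3 2 5 6 4

(π ∘ ρ)(x) = π(ρ(x)). Computing each image: π(ρ(1)) = π(6) = 8, π(ρ(2)) = π(4) = 1, π(ρ(3)) = π(8) = 7, π(ρ(4)) = π(3) = 3, π(ρ(5)) = π(1) = 2, π(ρ(6)) = π(5) = 5, π(ρ(7)) = π(2) = 6, π(ρ(8)) = π(7) = 4.
Hence π ∘ ρ = [8 1 7 3 2 5 6 4].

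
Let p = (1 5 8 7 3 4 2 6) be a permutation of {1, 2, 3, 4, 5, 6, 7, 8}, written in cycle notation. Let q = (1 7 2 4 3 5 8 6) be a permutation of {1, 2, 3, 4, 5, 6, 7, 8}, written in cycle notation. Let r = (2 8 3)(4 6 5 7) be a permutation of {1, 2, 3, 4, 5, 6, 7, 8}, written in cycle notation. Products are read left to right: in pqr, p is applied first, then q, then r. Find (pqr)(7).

7

Apply the permutations in order: p(7) = 3, then q(3) = 5, then r(5) = 7. So (pqr)(7) = 7.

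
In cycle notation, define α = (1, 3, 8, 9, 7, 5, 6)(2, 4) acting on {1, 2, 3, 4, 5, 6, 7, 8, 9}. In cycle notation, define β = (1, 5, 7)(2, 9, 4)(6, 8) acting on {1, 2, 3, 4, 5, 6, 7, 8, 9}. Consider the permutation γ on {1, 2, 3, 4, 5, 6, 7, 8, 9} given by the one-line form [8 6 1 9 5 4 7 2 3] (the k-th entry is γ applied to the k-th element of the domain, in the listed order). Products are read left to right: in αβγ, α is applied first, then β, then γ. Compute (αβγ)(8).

(αβγ)(8) = γ(β(α(8))). α(8) = 9, then β(9) = 4, then γ(4) = 9, so the result is 9.

9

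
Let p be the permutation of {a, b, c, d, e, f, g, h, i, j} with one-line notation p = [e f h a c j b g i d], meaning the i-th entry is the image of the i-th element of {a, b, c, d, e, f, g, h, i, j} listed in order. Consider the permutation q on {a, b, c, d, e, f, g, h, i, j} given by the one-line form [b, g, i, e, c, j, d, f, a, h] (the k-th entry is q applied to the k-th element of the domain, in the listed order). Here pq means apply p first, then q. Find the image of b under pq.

First apply p: p(b) = f, then q(f) = j. Thus (pq)(b) = j.

j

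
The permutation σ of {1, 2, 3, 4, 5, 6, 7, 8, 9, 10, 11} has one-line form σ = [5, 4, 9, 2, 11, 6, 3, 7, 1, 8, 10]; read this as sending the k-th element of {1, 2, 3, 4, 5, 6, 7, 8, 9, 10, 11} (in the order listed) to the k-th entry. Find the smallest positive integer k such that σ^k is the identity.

Decomposing into disjoint cycles gives cycle lengths 8, 2, 1.
The order of σ is the least common multiple of its cycle lengths: lcm(8, 2) = 8.

8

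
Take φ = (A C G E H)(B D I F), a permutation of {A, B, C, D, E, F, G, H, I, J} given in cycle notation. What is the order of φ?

20

The disjoint cycles have lengths 5, 4, 1.
The order of φ is the least common multiple of its cycle lengths: lcm(5, 4) = 20.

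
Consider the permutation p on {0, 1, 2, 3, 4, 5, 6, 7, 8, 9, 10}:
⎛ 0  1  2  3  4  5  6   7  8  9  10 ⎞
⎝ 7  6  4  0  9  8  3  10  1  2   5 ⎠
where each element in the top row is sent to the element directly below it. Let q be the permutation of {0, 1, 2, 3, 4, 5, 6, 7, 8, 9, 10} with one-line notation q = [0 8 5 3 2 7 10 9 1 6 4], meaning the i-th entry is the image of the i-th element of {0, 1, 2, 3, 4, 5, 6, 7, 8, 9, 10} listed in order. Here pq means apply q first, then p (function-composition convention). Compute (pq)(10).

First apply q: q(10) = 4, then p(4) = 9. Thus (pq)(10) = 9.

9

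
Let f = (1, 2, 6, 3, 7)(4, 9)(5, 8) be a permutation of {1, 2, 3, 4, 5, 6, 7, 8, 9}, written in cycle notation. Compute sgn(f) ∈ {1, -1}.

1

The cycle lengths are 5, 2, 2.
A cycle is odd iff its length is even; f has 2 even-length cycles, so sgn(f) = (−1)^2 and f is even.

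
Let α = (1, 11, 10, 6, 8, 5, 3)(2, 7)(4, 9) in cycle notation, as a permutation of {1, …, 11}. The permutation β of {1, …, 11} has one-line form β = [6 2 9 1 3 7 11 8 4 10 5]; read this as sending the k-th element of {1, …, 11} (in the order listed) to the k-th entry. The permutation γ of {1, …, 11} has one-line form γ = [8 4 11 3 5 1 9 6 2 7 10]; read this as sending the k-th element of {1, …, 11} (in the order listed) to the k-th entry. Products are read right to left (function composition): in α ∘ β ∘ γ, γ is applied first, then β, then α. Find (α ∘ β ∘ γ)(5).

(α ∘ β ∘ γ)(5) = α(β(γ(5))). γ(5) = 5, then β(5) = 3, then α(3) = 1, so the result is 1.

1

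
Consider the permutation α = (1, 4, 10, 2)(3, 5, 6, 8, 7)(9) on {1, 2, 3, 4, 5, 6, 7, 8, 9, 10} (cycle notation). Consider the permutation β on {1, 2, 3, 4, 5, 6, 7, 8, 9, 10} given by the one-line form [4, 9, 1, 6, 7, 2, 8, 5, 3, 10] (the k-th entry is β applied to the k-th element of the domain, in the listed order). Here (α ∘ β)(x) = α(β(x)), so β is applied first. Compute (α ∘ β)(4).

β(4) = 6, then α(6) = 8; composing gives (α ∘ β)(4) = 8.

8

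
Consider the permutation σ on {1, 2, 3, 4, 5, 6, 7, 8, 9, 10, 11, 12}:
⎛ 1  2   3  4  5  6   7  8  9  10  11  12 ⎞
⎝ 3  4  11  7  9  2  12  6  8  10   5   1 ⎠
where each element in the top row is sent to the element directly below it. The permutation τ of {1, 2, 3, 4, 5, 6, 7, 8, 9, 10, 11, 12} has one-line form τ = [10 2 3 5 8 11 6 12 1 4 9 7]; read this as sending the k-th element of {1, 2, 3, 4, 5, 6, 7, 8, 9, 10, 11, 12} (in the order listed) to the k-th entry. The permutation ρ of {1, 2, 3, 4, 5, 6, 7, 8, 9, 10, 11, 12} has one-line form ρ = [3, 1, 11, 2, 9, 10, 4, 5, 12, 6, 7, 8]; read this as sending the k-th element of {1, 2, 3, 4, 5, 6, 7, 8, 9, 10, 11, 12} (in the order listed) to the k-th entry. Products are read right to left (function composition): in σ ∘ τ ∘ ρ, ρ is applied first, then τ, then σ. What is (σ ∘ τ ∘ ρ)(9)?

Apply the permutations in order: ρ(9) = 12, then τ(12) = 7, then σ(7) = 12. So (σ ∘ τ ∘ ρ)(9) = 12.

12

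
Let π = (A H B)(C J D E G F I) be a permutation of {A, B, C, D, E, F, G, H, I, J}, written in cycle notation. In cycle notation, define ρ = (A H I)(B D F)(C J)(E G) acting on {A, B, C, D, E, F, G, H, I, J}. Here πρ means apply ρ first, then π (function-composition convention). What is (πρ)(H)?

C

ρ(H) = I, then π(I) = C; composing gives (πρ)(H) = C.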